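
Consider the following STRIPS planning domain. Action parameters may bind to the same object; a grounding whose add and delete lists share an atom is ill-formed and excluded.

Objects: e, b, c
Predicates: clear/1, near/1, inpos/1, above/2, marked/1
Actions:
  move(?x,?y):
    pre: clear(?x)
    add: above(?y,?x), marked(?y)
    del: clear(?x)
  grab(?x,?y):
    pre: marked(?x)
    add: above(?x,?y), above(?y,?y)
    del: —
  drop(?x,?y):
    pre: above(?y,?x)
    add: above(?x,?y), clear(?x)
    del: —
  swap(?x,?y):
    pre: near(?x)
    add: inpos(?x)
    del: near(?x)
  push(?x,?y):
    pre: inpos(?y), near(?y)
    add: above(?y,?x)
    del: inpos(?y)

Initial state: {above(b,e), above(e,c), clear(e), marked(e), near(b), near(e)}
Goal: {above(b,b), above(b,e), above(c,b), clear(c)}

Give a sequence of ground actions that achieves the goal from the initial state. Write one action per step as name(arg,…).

1. move(e,c)  →  {above(b,e), above(c,e), above(e,c), marked(c), marked(e), near(b), near(e)}
2. grab(c,b)  →  {above(b,b), above(b,e), above(c,b), above(c,e), above(e,c), marked(c), marked(e), near(b), near(e)}
3. drop(c,e)  →  {above(b,b), above(b,e), above(c,b), above(c,e), above(e,c), clear(c), marked(c), marked(e), near(b), near(e)}

move(e,c); grab(c,b); drop(c,e)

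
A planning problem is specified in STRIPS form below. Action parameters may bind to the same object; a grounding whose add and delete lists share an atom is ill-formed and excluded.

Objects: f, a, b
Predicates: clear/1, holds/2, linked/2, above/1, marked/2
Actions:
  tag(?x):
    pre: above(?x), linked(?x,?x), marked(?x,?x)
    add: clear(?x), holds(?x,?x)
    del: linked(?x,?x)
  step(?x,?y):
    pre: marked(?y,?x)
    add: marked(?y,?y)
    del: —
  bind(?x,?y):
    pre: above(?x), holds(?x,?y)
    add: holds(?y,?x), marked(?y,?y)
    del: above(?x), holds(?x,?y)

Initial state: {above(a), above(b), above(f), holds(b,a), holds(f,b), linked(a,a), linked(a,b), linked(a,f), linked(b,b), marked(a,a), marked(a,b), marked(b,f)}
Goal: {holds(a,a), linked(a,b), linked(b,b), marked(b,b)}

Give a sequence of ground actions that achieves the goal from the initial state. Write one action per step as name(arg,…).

tag(a); step(f,b)

1. tag(a)  →  {above(a), above(b), above(f), clear(a), holds(a,a), holds(b,a), holds(f,b), linked(a,b), linked(a,f), linked(b,b), marked(a,a), marked(a,b), marked(b,f)}
2. step(f,b)  →  {above(a), above(b), above(f), clear(a), holds(a,a), holds(b,a), holds(f,b), linked(a,b), linked(a,f), linked(b,b), marked(a,a), marked(a,b), marked(b,b), marked(b,f)}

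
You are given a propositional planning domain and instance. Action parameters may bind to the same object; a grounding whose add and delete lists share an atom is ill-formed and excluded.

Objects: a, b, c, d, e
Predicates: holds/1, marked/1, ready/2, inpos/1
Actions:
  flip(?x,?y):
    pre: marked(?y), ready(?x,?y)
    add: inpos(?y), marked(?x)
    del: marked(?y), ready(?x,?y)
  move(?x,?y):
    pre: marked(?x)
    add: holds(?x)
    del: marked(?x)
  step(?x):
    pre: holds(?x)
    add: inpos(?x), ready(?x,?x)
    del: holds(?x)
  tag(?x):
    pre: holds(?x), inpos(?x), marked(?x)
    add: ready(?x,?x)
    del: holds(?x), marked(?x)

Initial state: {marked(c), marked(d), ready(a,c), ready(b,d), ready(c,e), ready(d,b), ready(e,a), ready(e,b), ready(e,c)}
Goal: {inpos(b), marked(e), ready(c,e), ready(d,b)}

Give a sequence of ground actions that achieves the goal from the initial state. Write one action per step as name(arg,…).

flip(b,d); flip(e,b)

1. flip(b,d)  →  {inpos(d), marked(b), marked(c), ready(a,c), ready(c,e), ready(d,b), ready(e,a), ready(e,b), ready(e,c)}
2. flip(e,b)  →  {inpos(b), inpos(d), marked(c), marked(e), ready(a,c), ready(c,e), ready(d,b), ready(e,a), ready(e,c)}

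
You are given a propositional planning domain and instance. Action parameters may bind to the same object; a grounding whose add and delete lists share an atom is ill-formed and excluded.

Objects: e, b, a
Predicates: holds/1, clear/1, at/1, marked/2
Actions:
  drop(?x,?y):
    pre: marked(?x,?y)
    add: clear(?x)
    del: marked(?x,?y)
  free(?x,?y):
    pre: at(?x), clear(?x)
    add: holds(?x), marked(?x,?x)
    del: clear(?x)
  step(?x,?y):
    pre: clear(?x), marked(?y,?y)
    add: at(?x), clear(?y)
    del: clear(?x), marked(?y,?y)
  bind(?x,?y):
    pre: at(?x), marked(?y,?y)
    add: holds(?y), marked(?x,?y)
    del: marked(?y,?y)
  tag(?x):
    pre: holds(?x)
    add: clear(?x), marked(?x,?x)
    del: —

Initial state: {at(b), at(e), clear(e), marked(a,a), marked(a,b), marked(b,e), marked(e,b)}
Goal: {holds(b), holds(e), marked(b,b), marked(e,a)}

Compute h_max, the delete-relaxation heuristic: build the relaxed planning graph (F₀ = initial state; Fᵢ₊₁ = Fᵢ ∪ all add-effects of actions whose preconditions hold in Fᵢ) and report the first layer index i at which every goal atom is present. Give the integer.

2

F0 = init (7 atoms)
F1 = F0 ∪ {clear(a), clear(b), holds(a), holds(e), marked(b,a), marked(e,a), marked(e,e)}  (14 atoms)
F2 = F1 ∪ {at(a), holds(b), marked(b,b)}  (17 atoms)
goal ⊆ F2  ⇒  h_max = 2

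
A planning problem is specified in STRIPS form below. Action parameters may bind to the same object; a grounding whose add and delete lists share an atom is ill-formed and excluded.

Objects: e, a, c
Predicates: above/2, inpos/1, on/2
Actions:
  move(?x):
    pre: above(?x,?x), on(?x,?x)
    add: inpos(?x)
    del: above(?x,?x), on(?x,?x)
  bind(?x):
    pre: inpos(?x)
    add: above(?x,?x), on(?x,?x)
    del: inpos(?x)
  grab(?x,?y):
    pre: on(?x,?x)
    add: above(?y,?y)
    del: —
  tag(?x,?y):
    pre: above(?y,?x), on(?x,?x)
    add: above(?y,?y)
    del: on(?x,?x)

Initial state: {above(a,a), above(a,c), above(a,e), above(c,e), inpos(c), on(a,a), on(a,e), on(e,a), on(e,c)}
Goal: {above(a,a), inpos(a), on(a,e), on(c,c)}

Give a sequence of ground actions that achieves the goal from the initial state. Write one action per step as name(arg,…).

1. move(a)  →  {above(a,c), above(a,e), above(c,e), inpos(a), inpos(c), on(a,e), on(e,a), on(e,c)}
2. bind(c)  →  {above(a,c), above(a,e), above(c,c), above(c,e), inpos(a), on(a,e), on(c,c), on(e,a), on(e,c)}
3. grab(c,a)  →  {above(a,a), above(a,c), above(a,e), above(c,c), above(c,e), inpos(a), on(a,e), on(c,c), on(e,a), on(e,c)}

move(a); bind(c); grab(c,a)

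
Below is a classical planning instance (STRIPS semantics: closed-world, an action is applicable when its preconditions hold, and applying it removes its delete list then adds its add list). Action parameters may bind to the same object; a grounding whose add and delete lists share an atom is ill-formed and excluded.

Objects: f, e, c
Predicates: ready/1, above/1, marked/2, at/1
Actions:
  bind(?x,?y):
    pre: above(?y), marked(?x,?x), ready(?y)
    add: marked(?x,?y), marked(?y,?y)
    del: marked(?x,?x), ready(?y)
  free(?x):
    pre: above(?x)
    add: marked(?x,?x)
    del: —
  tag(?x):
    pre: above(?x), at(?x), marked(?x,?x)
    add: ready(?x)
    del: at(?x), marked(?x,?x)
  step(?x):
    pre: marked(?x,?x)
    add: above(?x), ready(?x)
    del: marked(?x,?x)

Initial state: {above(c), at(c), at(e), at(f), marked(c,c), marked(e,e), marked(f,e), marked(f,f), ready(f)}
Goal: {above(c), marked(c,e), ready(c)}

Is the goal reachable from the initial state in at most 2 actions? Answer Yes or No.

No

1. tag(c)  →  {above(c), at(e), at(f), marked(e,e), marked(f,e), marked(f,f), ready(c), ready(f)}
2. free(c)  →  {above(c), at(e), at(f), marked(c,c), marked(e,e), marked(f,e), marked(f,f), ready(c), ready(f)}
3. step(e)  →  {above(c), above(e), at(e), at(f), marked(c,c), marked(f,e), marked(f,f), ready(c), ready(e), ready(f)}
4. bind(c,e)  →  {above(c), above(e), at(e), at(f), marked(c,e), marked(e,e), marked(f,e), marked(f,f), ready(c), ready(f)}
optimal plan length = 4; 4 > 2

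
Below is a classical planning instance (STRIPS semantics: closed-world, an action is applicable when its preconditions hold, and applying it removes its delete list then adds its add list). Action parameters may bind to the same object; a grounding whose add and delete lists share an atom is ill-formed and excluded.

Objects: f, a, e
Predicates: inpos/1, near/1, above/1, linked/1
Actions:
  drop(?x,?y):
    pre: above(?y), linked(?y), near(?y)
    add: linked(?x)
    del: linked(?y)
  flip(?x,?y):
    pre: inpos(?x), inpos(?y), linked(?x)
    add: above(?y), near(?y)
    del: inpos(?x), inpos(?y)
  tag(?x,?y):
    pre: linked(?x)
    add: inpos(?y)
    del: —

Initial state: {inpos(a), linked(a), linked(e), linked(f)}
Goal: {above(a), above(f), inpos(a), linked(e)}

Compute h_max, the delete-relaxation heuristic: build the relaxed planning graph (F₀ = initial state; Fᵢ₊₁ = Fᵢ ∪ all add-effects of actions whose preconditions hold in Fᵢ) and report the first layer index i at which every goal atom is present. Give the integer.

2

F0 = init (4 atoms)
F1 = F0 ∪ {above(a), inpos(e), inpos(f), near(a)}  (8 atoms)
F2 = F1 ∪ {above(e), above(f), near(e), near(f)}  (12 atoms)
goal ⊆ F2  ⇒  h_max = 2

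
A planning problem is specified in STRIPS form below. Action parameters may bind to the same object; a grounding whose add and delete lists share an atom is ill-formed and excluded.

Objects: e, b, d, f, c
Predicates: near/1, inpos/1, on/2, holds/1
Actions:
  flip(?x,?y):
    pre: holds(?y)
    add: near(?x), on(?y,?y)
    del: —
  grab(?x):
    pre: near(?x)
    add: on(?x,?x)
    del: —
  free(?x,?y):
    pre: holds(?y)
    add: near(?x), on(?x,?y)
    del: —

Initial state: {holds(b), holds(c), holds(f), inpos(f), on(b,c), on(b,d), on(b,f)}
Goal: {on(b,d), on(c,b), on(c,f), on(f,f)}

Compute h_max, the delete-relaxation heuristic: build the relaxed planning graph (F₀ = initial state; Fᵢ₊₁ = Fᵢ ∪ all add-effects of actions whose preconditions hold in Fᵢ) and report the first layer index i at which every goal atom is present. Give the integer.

1

F0 = init (7 atoms)
F1 = F0 ∪ {near(b), near(c), near(d), near(e), near(f), on(b,b), on(c,b), on(c,c), on(c,f), on(d,b), on(d,c), on(d,f), on(e,b), on(e,c), on(e,f), on(f,b), on(f,c), on(f,f)}  (25 atoms)
goal ⊆ F1  ⇒  h_max = 1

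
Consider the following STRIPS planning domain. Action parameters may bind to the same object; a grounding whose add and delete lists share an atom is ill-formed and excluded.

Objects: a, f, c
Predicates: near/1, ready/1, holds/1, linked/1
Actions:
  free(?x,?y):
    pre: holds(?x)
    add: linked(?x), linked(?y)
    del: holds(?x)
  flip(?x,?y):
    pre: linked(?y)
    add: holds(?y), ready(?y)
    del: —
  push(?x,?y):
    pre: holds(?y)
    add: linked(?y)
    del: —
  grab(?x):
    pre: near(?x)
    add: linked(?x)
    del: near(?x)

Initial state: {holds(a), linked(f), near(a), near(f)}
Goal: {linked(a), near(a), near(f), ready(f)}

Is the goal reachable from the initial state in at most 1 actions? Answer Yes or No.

No

1. free(a,a)  →  {linked(a), linked(f), near(a), near(f)}
2. flip(a,f)  →  {holds(f), linked(a), linked(f), near(a), near(f), ready(f)}
optimal plan length = 2; 2 > 1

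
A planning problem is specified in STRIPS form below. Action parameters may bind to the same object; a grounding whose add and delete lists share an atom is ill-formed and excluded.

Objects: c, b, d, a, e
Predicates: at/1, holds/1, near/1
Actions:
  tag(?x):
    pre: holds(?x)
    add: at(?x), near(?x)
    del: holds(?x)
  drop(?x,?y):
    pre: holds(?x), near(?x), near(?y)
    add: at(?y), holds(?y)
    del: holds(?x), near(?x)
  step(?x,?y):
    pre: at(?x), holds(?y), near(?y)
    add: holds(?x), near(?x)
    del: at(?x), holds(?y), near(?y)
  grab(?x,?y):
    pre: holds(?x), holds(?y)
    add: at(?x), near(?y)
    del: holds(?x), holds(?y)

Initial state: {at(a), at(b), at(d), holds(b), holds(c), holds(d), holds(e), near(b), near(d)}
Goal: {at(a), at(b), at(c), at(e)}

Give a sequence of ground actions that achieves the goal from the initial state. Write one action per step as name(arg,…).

tag(c); tag(e)

1. tag(c)  →  {at(a), at(b), at(c), at(d), holds(b), holds(d), holds(e), near(b), near(c), near(d)}
2. tag(e)  →  {at(a), at(b), at(c), at(d), at(e), holds(b), holds(d), near(b), near(c), near(d), near(e)}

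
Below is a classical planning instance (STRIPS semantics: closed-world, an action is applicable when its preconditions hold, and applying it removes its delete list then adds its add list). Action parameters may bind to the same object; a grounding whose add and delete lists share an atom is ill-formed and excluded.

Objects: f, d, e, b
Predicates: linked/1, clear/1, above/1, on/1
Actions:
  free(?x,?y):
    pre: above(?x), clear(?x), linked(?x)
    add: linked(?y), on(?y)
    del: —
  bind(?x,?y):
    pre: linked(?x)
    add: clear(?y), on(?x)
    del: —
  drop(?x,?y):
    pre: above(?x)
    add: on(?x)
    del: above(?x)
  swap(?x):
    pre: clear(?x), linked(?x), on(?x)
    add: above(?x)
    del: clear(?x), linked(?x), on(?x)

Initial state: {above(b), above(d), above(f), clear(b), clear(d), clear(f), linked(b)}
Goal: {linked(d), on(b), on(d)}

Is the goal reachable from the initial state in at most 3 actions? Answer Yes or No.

1. free(b,d)  →  {above(b), above(d), above(f), clear(b), clear(d), clear(f), linked(b), linked(d), on(d)}
2. free(d,b)  →  {above(b), above(d), above(f), clear(b), clear(d), clear(f), linked(b), linked(d), on(b), on(d)}
optimal plan length = 2; 2 ≤ 3

Yes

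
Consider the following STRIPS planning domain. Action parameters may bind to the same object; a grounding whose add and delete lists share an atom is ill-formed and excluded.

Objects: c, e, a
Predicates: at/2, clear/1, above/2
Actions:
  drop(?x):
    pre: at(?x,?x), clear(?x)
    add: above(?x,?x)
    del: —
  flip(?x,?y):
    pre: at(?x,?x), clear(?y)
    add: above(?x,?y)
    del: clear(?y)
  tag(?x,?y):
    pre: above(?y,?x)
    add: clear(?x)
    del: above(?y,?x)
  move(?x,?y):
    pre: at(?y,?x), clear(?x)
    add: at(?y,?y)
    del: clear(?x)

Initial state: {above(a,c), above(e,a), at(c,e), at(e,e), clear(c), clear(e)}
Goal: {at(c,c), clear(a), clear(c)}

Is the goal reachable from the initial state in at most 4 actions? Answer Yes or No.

1. tag(a,e)  →  {above(a,c), at(c,e), at(e,e), clear(a), clear(c), clear(e)}
2. move(e,c)  →  {above(a,c), at(c,c), at(c,e), at(e,e), clear(a), clear(c)}
optimal plan length = 2; 2 ≤ 4

Yes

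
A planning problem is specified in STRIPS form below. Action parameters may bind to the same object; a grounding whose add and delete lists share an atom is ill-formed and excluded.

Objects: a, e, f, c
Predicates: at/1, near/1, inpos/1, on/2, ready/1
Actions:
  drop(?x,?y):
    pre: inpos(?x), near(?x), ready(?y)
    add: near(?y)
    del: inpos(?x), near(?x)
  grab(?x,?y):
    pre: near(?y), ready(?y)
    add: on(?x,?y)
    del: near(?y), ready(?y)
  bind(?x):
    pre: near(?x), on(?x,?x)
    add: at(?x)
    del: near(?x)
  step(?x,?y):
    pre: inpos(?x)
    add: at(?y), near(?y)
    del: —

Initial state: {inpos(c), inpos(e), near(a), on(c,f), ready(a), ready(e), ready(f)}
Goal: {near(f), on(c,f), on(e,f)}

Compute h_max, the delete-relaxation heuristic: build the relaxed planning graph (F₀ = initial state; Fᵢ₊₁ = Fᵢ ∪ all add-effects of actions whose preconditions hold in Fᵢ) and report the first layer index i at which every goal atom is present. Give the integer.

F0 = init (7 atoms)
F1 = F0 ∪ {at(a), at(c), at(e), at(f), near(c), near(e), near(f), on(a,a), on(c,a), on(e,a), on(f,a)}  (18 atoms)
F2 = F1 ∪ {on(a,e), on(a,f), on(c,e), on(e,e), on(e,f), on(f,e), on(f,f)}  (25 atoms)
goal ⊆ F2  ⇒  h_max = 2

2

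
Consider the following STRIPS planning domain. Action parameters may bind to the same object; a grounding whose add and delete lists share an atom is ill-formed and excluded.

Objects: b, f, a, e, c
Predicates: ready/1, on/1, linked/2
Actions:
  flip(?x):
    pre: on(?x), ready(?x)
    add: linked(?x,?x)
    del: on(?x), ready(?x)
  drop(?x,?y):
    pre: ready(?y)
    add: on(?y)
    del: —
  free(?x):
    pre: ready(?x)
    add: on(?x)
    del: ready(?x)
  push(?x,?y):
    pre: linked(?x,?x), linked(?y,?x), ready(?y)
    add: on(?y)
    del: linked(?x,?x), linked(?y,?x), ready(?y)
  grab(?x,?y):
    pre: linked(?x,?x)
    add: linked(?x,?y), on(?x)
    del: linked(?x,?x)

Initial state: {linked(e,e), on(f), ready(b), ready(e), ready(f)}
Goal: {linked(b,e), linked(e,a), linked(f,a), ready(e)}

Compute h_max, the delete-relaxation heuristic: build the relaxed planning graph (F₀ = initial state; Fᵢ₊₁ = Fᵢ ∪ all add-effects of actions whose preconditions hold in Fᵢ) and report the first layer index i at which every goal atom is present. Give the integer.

F0 = init (5 atoms)
F1 = F0 ∪ {linked(e,a), linked(e,b), linked(e,c), linked(e,f), linked(f,f), on(b), on(e)}  (12 atoms)
F2 = F1 ∪ {linked(b,b), linked(f,a), linked(f,b), linked(f,c), linked(f,e)}  (17 atoms)
F3 = F2 ∪ {linked(b,a), linked(b,c), linked(b,e), linked(b,f)}  (21 atoms)
goal ⊆ F3  ⇒  h_max = 3

3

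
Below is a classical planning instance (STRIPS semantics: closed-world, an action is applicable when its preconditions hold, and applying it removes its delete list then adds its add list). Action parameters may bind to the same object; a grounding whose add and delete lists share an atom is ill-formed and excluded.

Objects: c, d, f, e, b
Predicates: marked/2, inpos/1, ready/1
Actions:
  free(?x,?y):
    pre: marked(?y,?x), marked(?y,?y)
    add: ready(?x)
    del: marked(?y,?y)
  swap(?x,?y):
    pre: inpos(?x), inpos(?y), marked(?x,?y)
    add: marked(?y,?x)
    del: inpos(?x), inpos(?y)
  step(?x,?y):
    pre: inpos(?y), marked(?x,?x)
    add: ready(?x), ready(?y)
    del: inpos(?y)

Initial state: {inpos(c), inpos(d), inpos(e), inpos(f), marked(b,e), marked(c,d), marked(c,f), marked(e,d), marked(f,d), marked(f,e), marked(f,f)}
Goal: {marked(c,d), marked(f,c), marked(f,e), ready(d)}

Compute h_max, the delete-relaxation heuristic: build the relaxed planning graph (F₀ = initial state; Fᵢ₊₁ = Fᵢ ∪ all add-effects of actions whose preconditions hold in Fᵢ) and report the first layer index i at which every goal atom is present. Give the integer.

F0 = init (11 atoms)
F1 = F0 ∪ {marked(d,c), marked(d,e), marked(d,f), marked(e,f), marked(f,c), ready(c), ready(d), ready(e), ready(f)}  (20 atoms)
goal ⊆ F1  ⇒  h_max = 1

1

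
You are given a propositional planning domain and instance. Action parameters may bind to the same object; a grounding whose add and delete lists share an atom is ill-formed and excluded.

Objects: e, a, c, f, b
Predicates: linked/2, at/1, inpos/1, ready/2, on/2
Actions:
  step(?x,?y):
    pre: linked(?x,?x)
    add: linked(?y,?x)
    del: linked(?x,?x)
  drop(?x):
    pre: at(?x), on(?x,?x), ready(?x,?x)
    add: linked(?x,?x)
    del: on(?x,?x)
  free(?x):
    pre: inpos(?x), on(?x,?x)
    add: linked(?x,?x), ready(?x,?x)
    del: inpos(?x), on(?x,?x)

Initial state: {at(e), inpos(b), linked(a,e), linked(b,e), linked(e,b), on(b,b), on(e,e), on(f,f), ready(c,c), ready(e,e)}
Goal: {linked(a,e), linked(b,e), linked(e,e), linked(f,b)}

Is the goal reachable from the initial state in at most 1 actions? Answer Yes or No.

No

1. drop(e)  →  {at(e), inpos(b), linked(a,e), linked(b,e), linked(e,b), linked(e,e), on(b,b), on(f,f), ready(c,c), ready(e,e)}
2. free(b)  →  {at(e), linked(a,e), linked(b,b), linked(b,e), linked(e,b), linked(e,e), on(f,f), ready(b,b), ready(c,c), ready(e,e)}
3. step(b,f)  →  {at(e), linked(a,e), linked(b,e), linked(e,b), linked(e,e), linked(f,b), on(f,f), ready(b,b), ready(c,c), ready(e,e)}
optimal plan length = 3; 3 > 1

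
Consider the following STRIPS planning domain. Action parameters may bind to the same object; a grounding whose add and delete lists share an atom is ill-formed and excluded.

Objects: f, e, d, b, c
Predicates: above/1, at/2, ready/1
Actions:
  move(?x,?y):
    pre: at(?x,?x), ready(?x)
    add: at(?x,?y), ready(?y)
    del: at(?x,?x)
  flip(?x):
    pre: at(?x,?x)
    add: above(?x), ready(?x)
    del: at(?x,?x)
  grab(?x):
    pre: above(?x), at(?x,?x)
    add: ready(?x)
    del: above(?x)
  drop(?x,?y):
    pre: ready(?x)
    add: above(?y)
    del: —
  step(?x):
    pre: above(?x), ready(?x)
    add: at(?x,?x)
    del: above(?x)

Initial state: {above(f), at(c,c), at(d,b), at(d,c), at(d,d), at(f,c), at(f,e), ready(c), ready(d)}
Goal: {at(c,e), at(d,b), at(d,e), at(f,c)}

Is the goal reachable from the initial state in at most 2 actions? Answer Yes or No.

1. move(d,e)  →  {above(f), at(c,c), at(d,b), at(d,c), at(d,e), at(f,c), at(f,e), ready(c), ready(d), ready(e)}
2. move(c,e)  →  {above(f), at(c,e), at(d,b), at(d,c), at(d,e), at(f,c), at(f,e), ready(c), ready(d), ready(e)}
optimal plan length = 2; 2 ≤ 2

Yes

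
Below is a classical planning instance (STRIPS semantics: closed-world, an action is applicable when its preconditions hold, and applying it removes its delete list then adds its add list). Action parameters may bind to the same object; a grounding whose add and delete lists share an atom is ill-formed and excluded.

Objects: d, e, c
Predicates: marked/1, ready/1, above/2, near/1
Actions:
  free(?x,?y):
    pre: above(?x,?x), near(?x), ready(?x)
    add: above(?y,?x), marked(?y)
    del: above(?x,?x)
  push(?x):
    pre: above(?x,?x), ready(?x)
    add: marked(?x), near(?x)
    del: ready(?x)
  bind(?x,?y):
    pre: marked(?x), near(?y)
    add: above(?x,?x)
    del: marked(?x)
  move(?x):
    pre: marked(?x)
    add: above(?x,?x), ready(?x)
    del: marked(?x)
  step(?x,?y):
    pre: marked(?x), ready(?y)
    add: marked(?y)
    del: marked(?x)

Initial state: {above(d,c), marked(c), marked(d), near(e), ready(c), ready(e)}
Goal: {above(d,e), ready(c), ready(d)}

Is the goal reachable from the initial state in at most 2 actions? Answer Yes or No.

No

1. move(d)  →  {above(d,c), above(d,d), marked(c), near(e), ready(c), ready(d), ready(e)}
2. step(c,e)  →  {above(d,c), above(d,d), marked(e), near(e), ready(c), ready(d), ready(e)}
3. bind(e,e)  →  {above(d,c), above(d,d), above(e,e), near(e), ready(c), ready(d), ready(e)}
4. free(e,d)  →  {above(d,c), above(d,d), above(d,e), marked(d), near(e), ready(c), ready(d), ready(e)}
optimal plan length = 4; 4 > 2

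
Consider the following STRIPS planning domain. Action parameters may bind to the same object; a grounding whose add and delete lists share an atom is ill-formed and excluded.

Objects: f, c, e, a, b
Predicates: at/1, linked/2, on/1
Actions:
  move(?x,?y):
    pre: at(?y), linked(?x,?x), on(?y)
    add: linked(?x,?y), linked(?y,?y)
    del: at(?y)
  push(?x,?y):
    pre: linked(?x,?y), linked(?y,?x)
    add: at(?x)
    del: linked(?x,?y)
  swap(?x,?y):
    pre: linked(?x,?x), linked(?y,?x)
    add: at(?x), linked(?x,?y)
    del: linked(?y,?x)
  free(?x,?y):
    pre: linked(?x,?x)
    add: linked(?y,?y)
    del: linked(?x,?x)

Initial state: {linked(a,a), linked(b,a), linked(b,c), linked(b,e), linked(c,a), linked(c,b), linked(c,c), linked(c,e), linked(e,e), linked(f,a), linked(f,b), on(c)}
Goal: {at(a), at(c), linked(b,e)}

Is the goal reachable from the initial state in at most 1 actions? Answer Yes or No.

No

1. push(c,c)  →  {at(c), linked(a,a), linked(b,a), linked(b,c), linked(b,e), linked(c,a), linked(c,b), linked(c,e), linked(e,e), linked(f,a), linked(f,b), on(c)}
2. push(a,a)  →  {at(a), at(c), linked(b,a), linked(b,c), linked(b,e), linked(c,a), linked(c,b), linked(c,e), linked(e,e), linked(f,a), linked(f,b), on(c)}
optimal plan length = 2; 2 > 1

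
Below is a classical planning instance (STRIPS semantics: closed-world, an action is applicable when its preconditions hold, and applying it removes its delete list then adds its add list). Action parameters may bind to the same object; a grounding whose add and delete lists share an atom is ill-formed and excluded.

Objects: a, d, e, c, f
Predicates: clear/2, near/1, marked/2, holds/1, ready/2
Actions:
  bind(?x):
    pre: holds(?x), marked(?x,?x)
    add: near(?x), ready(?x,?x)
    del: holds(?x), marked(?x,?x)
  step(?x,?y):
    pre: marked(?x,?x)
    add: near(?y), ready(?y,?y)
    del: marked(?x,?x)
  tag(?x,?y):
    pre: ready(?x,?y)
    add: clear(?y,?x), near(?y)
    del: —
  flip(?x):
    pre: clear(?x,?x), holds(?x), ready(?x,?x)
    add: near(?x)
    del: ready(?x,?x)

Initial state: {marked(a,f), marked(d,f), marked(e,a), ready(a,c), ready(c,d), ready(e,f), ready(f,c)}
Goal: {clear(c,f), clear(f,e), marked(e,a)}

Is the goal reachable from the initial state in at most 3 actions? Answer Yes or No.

Yes

1. tag(e,f)  →  {clear(f,e), marked(a,f), marked(d,f), marked(e,a), near(f), ready(a,c), ready(c,d), ready(e,f), ready(f,c)}
2. tag(f,c)  →  {clear(c,f), clear(f,e), marked(a,f), marked(d,f), marked(e,a), near(c), near(f), ready(a,c), ready(c,d), ready(e,f), ready(f,c)}
optimal plan length = 2; 2 ≤ 3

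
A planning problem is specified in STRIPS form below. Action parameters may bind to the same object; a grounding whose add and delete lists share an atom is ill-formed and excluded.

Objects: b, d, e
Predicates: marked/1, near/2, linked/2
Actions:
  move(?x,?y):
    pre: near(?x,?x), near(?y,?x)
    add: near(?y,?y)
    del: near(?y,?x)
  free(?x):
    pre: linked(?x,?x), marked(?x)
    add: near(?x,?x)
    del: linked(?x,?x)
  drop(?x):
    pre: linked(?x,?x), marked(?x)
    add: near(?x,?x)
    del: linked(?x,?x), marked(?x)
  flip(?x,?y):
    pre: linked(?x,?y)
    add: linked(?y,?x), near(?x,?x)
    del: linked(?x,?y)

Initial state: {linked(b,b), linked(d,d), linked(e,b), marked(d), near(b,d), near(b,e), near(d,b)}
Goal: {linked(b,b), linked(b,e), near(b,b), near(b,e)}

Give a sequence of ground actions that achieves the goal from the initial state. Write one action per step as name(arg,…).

1. free(d)  →  {linked(b,b), linked(e,b), marked(d), near(b,d), near(b,e), near(d,b), near(d,d)}
2. move(d,b)  →  {linked(b,b), linked(e,b), marked(d), near(b,b), near(b,e), near(d,b), near(d,d)}
3. flip(e,b)  →  {linked(b,b), linked(b,e), marked(d), near(b,b), near(b,e), near(d,b), near(d,d), near(e,e)}

free(d); move(d,b); flip(e,b)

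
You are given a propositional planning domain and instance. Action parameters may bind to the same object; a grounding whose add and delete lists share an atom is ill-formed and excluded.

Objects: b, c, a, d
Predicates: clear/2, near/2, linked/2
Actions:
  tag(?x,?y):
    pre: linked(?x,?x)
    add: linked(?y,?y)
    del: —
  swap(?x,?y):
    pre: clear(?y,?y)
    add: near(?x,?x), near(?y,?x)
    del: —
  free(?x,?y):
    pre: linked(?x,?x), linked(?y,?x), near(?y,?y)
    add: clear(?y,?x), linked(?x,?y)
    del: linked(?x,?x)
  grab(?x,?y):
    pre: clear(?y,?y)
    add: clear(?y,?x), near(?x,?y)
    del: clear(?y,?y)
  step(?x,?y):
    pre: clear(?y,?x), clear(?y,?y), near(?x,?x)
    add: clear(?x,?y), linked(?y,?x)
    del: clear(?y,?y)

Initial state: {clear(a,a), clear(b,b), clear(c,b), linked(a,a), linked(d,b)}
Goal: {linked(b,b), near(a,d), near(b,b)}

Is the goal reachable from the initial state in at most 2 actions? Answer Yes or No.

No

1. tag(a,b)  →  {clear(a,a), clear(b,b), clear(c,b), linked(a,a), linked(b,b), linked(d,b)}
2. swap(b,b)  →  {clear(a,a), clear(b,b), clear(c,b), linked(a,a), linked(b,b), linked(d,b), near(b,b)}
3. swap(d,a)  →  {clear(a,a), clear(b,b), clear(c,b), linked(a,a), linked(b,b), linked(d,b), near(a,d), near(b,b), near(d,d)}
optimal plan length = 3; 3 > 2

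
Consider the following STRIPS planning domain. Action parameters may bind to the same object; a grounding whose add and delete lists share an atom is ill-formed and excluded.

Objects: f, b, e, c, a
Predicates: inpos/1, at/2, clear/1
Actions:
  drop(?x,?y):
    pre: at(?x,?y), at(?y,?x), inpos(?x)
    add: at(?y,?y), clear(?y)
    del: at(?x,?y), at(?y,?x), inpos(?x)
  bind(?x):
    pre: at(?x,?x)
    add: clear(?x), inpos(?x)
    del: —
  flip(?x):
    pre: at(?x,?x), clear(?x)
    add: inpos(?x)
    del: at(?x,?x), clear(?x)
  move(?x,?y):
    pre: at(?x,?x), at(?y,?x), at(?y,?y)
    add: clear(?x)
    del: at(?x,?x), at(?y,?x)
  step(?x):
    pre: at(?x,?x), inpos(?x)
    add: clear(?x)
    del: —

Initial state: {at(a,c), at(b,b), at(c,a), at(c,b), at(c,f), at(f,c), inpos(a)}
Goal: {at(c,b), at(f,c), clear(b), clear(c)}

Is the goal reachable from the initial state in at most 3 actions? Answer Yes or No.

Yes

1. drop(a,c)  →  {at(b,b), at(c,b), at(c,c), at(c,f), at(f,c), clear(c)}
2. bind(b)  →  {at(b,b), at(c,b), at(c,c), at(c,f), at(f,c), clear(b), clear(c), inpos(b)}
optimal plan length = 2; 2 ≤ 3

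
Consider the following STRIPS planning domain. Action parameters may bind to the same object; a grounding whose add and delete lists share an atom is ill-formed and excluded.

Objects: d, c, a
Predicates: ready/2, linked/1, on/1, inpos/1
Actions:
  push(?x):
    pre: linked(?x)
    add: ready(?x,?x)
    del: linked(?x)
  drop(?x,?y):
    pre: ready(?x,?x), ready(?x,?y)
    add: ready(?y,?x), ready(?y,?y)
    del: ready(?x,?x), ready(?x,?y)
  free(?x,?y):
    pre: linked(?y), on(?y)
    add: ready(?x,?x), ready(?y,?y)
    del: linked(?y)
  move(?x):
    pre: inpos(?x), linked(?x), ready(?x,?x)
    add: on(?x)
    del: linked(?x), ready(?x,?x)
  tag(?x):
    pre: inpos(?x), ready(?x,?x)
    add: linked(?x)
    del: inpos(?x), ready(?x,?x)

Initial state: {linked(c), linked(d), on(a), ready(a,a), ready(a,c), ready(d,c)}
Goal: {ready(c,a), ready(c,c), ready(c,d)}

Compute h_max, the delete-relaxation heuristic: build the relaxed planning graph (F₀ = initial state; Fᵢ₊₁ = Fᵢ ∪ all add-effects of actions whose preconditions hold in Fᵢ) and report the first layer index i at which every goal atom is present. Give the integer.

2

F0 = init (6 atoms)
F1 = F0 ∪ {ready(c,a), ready(c,c), ready(d,d)}  (9 atoms)
F2 = F1 ∪ {ready(c,d)}  (10 atoms)
goal ⊆ F2  ⇒  h_max = 2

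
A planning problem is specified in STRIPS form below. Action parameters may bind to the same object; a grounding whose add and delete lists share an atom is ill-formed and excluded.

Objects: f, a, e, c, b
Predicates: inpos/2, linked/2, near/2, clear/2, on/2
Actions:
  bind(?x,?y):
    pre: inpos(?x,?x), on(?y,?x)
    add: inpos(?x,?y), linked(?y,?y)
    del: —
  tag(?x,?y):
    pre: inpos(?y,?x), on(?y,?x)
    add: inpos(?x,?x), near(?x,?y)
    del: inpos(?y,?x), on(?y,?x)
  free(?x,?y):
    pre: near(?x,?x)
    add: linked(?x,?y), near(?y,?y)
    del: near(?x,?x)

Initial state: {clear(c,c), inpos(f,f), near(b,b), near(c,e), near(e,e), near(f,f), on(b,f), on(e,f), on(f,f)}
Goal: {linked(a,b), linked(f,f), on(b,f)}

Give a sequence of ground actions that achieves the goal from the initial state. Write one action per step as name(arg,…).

1. bind(f,f)  →  {clear(c,c), inpos(f,f), linked(f,f), near(b,b), near(c,e), near(e,e), near(f,f), on(b,f), on(e,f), on(f,f)}
2. free(f,a)  →  {clear(c,c), inpos(f,f), linked(f,a), linked(f,f), near(a,a), near(b,b), near(c,e), near(e,e), on(b,f), on(e,f), on(f,f)}
3. free(a,b)  →  {clear(c,c), inpos(f,f), linked(a,b), linked(f,a), linked(f,f), near(b,b), near(c,e), near(e,e), on(b,f), on(e,f), on(f,f)}

bind(f,f); free(f,a); free(a,b)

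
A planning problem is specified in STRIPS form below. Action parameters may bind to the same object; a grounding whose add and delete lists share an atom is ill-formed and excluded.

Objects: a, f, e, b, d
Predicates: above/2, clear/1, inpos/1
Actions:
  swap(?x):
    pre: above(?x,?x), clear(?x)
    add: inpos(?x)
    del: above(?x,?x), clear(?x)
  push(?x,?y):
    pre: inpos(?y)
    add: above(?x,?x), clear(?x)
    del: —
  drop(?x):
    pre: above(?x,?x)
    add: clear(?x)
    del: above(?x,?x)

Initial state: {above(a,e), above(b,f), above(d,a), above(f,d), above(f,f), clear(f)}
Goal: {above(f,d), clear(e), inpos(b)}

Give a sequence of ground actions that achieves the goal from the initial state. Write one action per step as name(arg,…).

swap(f); push(e,f); push(b,f); swap(b)

1. swap(f)  →  {above(a,e), above(b,f), above(d,a), above(f,d), inpos(f)}
2. push(e,f)  →  {above(a,e), above(b,f), above(d,a), above(e,e), above(f,d), clear(e), inpos(f)}
3. push(b,f)  →  {above(a,e), above(b,b), above(b,f), above(d,a), above(e,e), above(f,d), clear(b), clear(e), inpos(f)}
4. swap(b)  →  {above(a,e), above(b,f), above(d,a), above(e,e), above(f,d), clear(e), inpos(b), inpos(f)}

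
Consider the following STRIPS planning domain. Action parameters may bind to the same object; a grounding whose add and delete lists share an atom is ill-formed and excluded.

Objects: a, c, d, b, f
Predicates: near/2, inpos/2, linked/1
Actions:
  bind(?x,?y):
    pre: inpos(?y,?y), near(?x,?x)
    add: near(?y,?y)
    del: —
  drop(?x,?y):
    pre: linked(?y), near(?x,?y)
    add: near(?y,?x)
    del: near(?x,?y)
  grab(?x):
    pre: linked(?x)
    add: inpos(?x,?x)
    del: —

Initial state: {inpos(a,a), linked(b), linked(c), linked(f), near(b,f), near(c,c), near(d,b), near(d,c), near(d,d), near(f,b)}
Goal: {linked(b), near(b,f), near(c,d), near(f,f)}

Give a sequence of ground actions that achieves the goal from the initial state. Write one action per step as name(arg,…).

1. drop(d,c)  →  {inpos(a,a), linked(b), linked(c), linked(f), near(b,f), near(c,c), near(c,d), near(d,b), near(d,d), near(f,b)}
2. grab(f)  →  {inpos(a,a), inpos(f,f), linked(b), linked(c), linked(f), near(b,f), near(c,c), near(c,d), near(d,b), near(d,d), near(f,b)}
3. bind(c,f)  →  {inpos(a,a), inpos(f,f), linked(b), linked(c), linked(f), near(b,f), near(c,c), near(c,d), near(d,b), near(d,d), near(f,b), near(f,f)}

drop(d,c); grab(f); bind(c,f)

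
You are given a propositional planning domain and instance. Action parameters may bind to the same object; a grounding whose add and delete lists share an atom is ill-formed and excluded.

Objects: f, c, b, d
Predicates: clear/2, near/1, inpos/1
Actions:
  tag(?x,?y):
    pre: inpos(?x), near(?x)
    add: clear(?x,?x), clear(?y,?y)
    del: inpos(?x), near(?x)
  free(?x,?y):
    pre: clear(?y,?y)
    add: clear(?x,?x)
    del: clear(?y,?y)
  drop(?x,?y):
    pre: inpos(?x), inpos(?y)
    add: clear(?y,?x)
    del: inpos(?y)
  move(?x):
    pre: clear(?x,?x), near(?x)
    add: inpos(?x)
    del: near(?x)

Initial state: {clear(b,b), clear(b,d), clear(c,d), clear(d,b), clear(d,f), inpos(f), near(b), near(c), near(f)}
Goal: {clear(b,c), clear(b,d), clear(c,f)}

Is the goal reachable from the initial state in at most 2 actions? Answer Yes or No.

No

1. move(b)  →  {clear(b,b), clear(b,d), clear(c,d), clear(d,b), clear(d,f), inpos(b), inpos(f), near(c), near(f)}
2. free(c,b)  →  {clear(b,d), clear(c,c), clear(c,d), clear(d,b), clear(d,f), inpos(b), inpos(f), near(c), near(f)}
3. move(c)  →  {clear(b,d), clear(c,c), clear(c,d), clear(d,b), clear(d,f), inpos(b), inpos(c), inpos(f), near(f)}
4. drop(c,b)  →  {clear(b,c), clear(b,d), clear(c,c), clear(c,d), clear(d,b), clear(d,f), inpos(c), inpos(f), near(f)}
5. drop(f,c)  →  {clear(b,c), clear(b,d), clear(c,c), clear(c,d), clear(c,f), clear(d,b), clear(d,f), inpos(f), near(f)}
optimal plan length = 5; 5 > 2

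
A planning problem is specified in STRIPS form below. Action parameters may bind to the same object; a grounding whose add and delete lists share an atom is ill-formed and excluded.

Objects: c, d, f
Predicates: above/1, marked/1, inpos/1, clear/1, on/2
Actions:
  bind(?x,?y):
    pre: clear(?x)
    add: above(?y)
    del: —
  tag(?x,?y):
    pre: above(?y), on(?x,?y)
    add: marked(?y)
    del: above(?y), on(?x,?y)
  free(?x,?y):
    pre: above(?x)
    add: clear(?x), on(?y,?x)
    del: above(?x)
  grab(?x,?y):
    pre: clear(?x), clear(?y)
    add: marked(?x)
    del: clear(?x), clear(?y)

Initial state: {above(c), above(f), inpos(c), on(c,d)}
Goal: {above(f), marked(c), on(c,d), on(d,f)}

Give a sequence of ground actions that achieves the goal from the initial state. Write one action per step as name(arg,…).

free(c,c); free(f,d); bind(c,f); grab(c,c)

1. free(c,c)  →  {above(f), clear(c), inpos(c), on(c,c), on(c,d)}
2. free(f,d)  →  {clear(c), clear(f), inpos(c), on(c,c), on(c,d), on(d,f)}
3. bind(c,f)  →  {above(f), clear(c), clear(f), inpos(c), on(c,c), on(c,d), on(d,f)}
4. grab(c,c)  →  {above(f), clear(f), inpos(c), marked(c), on(c,c), on(c,d), on(d,f)}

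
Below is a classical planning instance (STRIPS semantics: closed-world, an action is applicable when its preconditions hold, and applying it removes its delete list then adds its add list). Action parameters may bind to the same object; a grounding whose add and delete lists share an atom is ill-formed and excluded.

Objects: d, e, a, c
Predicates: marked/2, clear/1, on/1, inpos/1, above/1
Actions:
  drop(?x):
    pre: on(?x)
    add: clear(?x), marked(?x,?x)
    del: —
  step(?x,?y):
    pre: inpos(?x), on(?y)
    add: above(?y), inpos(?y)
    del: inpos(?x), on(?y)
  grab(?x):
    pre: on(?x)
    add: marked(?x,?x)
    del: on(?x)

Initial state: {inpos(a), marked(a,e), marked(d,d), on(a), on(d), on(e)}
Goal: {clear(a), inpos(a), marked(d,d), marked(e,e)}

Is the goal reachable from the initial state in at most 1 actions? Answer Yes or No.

No

1. drop(e)  →  {clear(e), inpos(a), marked(a,e), marked(d,d), marked(e,e), on(a), on(d), on(e)}
2. drop(a)  →  {clear(a), clear(e), inpos(a), marked(a,a), marked(a,e), marked(d,d), marked(e,e), on(a), on(d), on(e)}
optimal plan length = 2; 2 > 1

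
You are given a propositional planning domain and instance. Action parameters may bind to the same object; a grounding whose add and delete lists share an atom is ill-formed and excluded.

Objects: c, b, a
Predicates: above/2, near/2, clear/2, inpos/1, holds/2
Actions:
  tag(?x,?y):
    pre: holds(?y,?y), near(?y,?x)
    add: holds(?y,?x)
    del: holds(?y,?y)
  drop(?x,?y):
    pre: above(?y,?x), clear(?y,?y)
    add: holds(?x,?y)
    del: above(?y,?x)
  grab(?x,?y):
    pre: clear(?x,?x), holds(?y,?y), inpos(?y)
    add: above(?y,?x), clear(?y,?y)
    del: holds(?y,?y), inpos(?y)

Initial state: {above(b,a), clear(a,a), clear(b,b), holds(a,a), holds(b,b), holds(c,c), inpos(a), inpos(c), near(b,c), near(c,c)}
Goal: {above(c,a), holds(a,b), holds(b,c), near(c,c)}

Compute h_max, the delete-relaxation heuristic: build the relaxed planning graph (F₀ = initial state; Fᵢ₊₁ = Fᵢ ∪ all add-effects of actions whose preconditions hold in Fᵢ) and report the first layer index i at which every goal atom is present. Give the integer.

1

F0 = init (10 atoms)
F1 = F0 ∪ {above(a,a), above(a,b), above(c,a), above(c,b), clear(c,c), holds(a,b), holds(b,c)}  (17 atoms)
goal ⊆ F1  ⇒  h_max = 1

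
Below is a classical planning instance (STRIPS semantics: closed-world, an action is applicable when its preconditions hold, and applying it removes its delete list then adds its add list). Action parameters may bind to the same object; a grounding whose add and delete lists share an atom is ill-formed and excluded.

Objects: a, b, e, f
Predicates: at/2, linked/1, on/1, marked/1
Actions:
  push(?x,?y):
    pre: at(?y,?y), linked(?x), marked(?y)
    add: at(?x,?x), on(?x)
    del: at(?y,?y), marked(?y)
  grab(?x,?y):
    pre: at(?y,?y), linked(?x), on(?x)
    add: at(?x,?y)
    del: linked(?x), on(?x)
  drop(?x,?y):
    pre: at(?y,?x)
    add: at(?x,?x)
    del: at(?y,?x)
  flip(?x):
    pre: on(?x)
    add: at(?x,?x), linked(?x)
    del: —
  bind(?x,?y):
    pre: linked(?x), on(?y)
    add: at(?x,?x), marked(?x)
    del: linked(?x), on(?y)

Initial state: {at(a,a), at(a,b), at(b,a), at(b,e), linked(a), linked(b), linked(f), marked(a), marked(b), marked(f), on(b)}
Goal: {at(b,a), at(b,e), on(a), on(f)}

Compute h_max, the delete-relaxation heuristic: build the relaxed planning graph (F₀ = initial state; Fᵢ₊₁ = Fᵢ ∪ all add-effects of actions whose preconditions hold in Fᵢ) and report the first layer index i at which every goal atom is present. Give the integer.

F0 = init (11 atoms)
F1 = F0 ∪ {at(b,b), at(e,e), at(f,f), on(f)}  (15 atoms)
F2 = F1 ∪ {at(b,f), at(f,a), at(f,b), at(f,e), on(a)}  (20 atoms)
goal ⊆ F2  ⇒  h_max = 2

2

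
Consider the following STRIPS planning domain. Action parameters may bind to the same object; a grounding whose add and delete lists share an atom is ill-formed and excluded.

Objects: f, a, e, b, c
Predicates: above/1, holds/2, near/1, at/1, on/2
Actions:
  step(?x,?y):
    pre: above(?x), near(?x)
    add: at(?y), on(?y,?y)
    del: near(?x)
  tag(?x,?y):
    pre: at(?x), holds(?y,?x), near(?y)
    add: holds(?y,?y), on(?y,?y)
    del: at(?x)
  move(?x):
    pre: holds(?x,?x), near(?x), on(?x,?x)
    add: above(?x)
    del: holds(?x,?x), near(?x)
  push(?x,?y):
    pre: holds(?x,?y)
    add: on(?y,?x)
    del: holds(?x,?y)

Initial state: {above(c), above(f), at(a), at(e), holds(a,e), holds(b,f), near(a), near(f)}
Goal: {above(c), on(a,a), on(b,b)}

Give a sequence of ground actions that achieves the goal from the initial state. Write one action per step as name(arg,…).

1. step(f,b)  →  {above(c), above(f), at(a), at(b), at(e), holds(a,e), holds(b,f), near(a), on(b,b)}
2. tag(e,a)  →  {above(c), above(f), at(a), at(b), holds(a,a), holds(a,e), holds(b,f), near(a), on(a,a), on(b,b)}

step(f,b); tag(e,a)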